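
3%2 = 1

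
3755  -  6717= - 2962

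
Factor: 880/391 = 2^4*5^1*11^1 * 17^(-1)*23^ ( - 1) 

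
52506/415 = 126 + 216/415 = 126.52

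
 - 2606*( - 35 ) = 91210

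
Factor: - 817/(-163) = 19^1*43^1*163^( -1)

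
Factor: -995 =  - 5^1 * 199^1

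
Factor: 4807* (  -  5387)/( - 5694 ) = 25895309/5694 = 2^( - 1) *3^( - 1)*11^1 * 13^( - 1 ) * 19^1*23^1*73^ ( - 1)*5387^1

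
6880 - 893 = 5987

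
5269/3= 5269/3 = 1756.33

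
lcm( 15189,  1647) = 136701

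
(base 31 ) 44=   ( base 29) 4c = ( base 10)128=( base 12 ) A8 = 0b10000000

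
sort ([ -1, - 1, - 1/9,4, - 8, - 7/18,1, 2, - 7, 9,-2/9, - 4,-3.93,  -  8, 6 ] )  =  [ - 8, - 8, -7, - 4 ,-3.93, - 1,  -  1,-7/18, - 2/9, - 1/9, 1, 2, 4,6,9 ]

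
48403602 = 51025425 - 2621823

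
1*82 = 82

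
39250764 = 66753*588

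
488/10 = 244/5 = 48.80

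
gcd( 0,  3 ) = 3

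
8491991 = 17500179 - 9008188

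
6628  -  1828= 4800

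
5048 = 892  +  4156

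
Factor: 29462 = 2^1 * 14731^1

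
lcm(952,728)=12376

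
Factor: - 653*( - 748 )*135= 2^2 * 3^3 * 5^1*11^1 * 17^1* 653^1 = 65939940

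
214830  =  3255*66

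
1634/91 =1634/91=17.96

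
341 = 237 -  - 104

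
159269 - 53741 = 105528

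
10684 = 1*10684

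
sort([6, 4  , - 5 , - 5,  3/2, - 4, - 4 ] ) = [ - 5, - 5,-4,  -  4,  3/2, 4,  6 ] 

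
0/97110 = 0 = 0.00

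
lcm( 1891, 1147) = 69967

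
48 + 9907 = 9955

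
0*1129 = 0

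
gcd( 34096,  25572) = 8524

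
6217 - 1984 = 4233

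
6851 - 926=5925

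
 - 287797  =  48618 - 336415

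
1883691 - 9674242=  - 7790551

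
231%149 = 82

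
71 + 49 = 120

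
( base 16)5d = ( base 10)93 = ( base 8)135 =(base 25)3I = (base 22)45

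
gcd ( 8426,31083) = 1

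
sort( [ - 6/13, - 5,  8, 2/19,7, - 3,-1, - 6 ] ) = [ -6, - 5 , - 3, - 1, - 6/13, 2/19 , 7, 8] 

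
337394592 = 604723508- 267328916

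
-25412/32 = -795 + 7/8  =  -794.12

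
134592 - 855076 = - 720484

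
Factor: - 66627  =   - 3^2*11^1*673^1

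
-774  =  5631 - 6405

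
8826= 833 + 7993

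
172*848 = 145856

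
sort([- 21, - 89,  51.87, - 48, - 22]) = [ - 89,  -  48 , - 22, -21,  51.87] 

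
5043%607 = 187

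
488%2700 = 488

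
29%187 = 29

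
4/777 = 4/777 = 0.01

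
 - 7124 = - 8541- - 1417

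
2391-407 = 1984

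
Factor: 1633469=277^1*5897^1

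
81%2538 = 81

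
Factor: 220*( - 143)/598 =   -  2^1 * 5^1*11^2*23^( - 1 ) = - 1210/23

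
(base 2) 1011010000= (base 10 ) 720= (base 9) 880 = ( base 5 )10340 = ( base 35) KK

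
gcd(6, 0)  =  6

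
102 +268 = 370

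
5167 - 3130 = 2037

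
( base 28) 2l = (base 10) 77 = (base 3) 2212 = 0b1001101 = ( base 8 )115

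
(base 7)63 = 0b101101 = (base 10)45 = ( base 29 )1G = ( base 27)1I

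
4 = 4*1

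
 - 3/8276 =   -  1+8273/8276 = - 0.00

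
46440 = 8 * 5805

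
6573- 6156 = 417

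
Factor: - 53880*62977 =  - 3393200760  =  -2^3*3^1*5^1*71^1*449^1*887^1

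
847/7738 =847/7738=0.11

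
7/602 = 1/86=0.01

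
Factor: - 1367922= - 2^1*3^1*17^1*13411^1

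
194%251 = 194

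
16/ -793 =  - 1 + 777/793 = -  0.02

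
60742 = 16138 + 44604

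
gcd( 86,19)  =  1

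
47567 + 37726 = 85293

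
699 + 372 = 1071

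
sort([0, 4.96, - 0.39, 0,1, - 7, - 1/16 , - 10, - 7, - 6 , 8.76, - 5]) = [-10  ,- 7 , - 7 , - 6,-5, - 0.39,- 1/16,0, 0,1 , 4.96, 8.76]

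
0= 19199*0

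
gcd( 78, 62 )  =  2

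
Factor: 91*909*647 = 53519193 = 3^2*7^1*13^1*101^1*647^1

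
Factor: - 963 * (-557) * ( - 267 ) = -143216397 = - 3^3*89^1*107^1  *  557^1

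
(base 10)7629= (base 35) 67Y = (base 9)11416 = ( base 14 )2ACD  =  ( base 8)16715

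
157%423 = 157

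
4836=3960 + 876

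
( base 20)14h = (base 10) 497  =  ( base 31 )G1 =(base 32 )FH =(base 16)1f1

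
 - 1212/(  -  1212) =1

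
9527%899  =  537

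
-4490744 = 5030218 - 9520962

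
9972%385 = 347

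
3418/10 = 341 + 4/5=341.80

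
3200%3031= 169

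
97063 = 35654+61409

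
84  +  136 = 220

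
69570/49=1419 + 39/49 = 1419.80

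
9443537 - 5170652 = 4272885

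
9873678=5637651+4236027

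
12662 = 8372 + 4290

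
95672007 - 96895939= -1223932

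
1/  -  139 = -1 +138/139  =  - 0.01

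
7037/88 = 79 + 85/88 = 79.97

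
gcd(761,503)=1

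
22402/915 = 24+442/915 = 24.48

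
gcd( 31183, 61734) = 1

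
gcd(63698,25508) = 2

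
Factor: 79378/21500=2^( - 1)*5^( - 3)*13^1*71^1 =923/250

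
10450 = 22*475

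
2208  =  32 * 69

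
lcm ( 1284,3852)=3852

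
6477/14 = 462 + 9/14 = 462.64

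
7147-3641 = 3506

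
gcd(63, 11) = 1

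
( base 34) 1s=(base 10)62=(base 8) 76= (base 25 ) 2c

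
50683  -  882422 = -831739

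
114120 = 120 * 951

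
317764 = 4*79441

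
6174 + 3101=9275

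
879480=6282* 140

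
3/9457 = 3/9457 = 0.00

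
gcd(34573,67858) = 7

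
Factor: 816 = 2^4*3^1*17^1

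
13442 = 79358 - 65916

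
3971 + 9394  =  13365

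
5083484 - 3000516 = 2082968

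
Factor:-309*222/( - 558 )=3811/31 =31^( - 1)*37^1*103^1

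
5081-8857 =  - 3776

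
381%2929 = 381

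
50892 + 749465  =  800357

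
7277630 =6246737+1030893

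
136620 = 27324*5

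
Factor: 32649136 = 2^4 * 13^1*156967^1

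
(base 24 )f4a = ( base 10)8746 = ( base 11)6631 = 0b10001000101010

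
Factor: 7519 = 73^1*103^1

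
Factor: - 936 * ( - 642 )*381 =228947472 = 2^4*3^4*13^1*107^1*127^1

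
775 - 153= 622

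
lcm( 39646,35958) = 1546194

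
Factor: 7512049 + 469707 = 2^2*31^1*  59^1*1091^1 = 7981756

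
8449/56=1207/8=150.88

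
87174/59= 87174/59  =  1477.53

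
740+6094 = 6834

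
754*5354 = 4036916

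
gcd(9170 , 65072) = 14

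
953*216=205848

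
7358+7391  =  14749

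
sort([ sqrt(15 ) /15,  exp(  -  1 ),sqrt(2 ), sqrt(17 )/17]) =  [sqrt(17 )/17, sqrt( 15) /15 , exp( -1), sqrt(2) ]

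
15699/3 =5233 = 5233.00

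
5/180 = 1/36 = 0.03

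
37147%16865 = 3417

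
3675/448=8 +13/64 = 8.20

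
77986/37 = 77986/37 = 2107.73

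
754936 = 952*793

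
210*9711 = 2039310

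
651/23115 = 217/7705 = 0.03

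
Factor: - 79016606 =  - 2^1*113^1*127^1*2753^1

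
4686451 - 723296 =3963155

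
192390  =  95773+96617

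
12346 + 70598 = 82944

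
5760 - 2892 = 2868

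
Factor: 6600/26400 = 1/4=2^(-2 ) 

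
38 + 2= 40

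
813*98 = 79674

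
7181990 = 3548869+3633121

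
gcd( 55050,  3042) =6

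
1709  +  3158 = 4867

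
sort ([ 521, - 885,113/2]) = [- 885 , 113/2,521 ]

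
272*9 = 2448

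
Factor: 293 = 293^1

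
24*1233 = 29592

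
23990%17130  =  6860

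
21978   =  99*222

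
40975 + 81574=122549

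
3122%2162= 960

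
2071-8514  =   - 6443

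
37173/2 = 37173/2 = 18586.50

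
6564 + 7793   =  14357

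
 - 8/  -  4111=8/4111 = 0.00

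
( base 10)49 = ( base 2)110001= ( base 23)23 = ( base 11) 45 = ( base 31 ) 1i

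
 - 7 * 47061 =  - 329427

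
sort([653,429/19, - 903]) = [ - 903 , 429/19,653 ] 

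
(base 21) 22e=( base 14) 4B0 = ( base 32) TA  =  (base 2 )1110101010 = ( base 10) 938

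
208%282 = 208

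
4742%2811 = 1931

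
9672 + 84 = 9756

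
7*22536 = 157752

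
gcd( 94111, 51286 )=1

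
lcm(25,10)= 50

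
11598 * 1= 11598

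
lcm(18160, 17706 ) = 708240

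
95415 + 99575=194990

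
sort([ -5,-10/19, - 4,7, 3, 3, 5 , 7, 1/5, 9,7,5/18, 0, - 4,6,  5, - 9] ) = [-9, - 5 , - 4, - 4,  -  10/19, 0,1/5,5/18 , 3,3, 5,5,  6, 7, 7, 7, 9 ] 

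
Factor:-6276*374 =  - 2347224 = - 2^3 * 3^1*  11^1*17^1*523^1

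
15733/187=15733/187 =84.13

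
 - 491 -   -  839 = 348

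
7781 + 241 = 8022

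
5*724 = 3620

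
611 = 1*611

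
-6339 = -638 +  - 5701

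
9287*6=55722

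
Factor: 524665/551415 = 3^( - 1)*36761^ (  -  1 )*104933^1= 104933/110283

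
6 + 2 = 8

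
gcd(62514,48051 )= 9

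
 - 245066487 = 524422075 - 769488562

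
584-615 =-31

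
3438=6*573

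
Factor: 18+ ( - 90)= - 2^3*3^2= - 72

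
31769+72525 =104294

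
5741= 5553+188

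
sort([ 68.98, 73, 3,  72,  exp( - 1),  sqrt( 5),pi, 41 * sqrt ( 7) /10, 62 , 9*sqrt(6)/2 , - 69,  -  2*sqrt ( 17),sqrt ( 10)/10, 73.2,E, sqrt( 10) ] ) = [- 69, - 2*sqrt(17),sqrt(10 ) /10, exp ( - 1 ), sqrt( 5),E, 3, pi, sqrt( 10), 41*sqrt( 7) /10, 9*sqrt( 6)/2 , 62, 68.98, 72, 73, 73.2] 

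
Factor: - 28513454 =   -  2^1*17^1*838631^1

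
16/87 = 16/87 =0.18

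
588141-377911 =210230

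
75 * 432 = 32400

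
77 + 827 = 904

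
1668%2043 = 1668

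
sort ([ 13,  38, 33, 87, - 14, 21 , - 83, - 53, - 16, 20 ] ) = [ - 83, - 53, - 16, - 14,  13, 20 , 21,33 , 38,87 ] 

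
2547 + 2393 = 4940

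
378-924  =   - 546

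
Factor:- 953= - 953^1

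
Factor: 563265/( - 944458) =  - 2^(  -  1) * 3^2*5^1*181^( - 1 )*2609^( - 1) * 12517^1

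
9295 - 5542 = 3753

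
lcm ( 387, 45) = 1935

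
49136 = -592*(-83 )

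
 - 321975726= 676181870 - 998157596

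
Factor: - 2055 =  - 3^1 * 5^1*137^1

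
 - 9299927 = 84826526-94126453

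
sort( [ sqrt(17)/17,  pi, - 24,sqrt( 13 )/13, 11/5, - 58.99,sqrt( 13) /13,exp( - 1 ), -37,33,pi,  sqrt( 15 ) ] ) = [ - 58.99, - 37,-24,sqrt( 17 ) /17,sqrt(13 )/13,sqrt( 13) /13,exp(-1 ), 11/5,pi,pi,sqrt(15 ), 33 ]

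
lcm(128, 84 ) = 2688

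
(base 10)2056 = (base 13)c22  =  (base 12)1234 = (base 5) 31211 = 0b100000001000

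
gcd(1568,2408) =56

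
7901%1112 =117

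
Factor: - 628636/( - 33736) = 2^( - 1) * 23^1*4217^(-1 ) * 6833^1 = 157159/8434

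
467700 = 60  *7795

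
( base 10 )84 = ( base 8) 124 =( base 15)59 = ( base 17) 4g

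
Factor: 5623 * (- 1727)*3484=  - 33832848764 = -  2^2*  11^1 * 13^1*67^1*157^1 *5623^1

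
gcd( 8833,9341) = 1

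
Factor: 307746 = 2^1*3^3*41^1*139^1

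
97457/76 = 1282 + 25/76 = 1282.33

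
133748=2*66874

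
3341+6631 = 9972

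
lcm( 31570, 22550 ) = 157850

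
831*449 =373119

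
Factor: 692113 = 19^1*73^1 * 499^1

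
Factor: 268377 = 3^1*89459^1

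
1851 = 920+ 931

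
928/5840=58/365 = 0.16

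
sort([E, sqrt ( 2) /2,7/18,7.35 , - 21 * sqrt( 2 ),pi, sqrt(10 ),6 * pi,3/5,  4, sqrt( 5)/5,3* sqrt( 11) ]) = [-21*sqrt( 2) , 7/18 , sqrt (5)/5,3/5, sqrt( 2 ) /2,  E, pi,sqrt( 10),4,  7.35,3*sqrt( 11) , 6*pi ]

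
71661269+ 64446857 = 136108126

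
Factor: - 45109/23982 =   -  79/42= - 2^(  -  1)*3^( - 1 )*7^( - 1)  *79^1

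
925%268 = 121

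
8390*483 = 4052370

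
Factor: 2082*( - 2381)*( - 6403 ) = 31741220526 = 2^1*3^1*19^1*337^1*347^1*2381^1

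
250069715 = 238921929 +11147786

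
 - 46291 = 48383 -94674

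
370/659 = 370/659 = 0.56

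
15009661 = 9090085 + 5919576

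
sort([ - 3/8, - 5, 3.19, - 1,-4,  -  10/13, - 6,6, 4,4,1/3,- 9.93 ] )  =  [  -  9.93, - 6,-5, - 4 , - 1, - 10/13,  -  3/8,1/3,3.19,4,4, 6]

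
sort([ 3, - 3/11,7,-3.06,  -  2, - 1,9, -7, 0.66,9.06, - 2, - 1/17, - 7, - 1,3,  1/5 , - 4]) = [ - 7, - 7, - 4, - 3.06,-2, - 2,- 1, - 1,  -  3/11,-1/17,1/5,0.66,3, 3, 7, 9, 9.06] 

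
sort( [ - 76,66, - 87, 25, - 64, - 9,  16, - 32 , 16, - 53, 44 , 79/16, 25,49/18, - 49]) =[ - 87, - 76,-64, - 53,-49 , - 32, - 9, 49/18, 79/16, 16, 16, 25, 25, 44, 66 ] 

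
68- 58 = 10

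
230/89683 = 230/89683 = 0.00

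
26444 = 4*6611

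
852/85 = 852/85 = 10.02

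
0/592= 0 = 0.00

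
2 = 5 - 3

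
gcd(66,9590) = 2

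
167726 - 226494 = -58768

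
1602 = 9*178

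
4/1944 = 1/486 = 0.00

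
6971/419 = 6971/419 =16.64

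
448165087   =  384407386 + 63757701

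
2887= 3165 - 278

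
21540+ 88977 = 110517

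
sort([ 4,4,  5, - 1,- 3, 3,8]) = [ - 3, - 1, 3 , 4, 4,5  ,  8 ]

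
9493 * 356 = 3379508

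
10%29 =10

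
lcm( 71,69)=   4899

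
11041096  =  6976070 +4065026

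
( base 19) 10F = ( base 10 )376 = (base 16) 178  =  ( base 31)c4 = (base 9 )457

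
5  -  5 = 0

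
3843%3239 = 604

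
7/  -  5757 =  - 7/5757 = - 0.00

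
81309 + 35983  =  117292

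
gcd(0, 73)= 73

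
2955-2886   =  69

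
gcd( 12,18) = 6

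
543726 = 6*90621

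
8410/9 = 8410/9 =934.44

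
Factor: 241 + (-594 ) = -353^1 =- 353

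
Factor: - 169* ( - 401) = 13^2*401^1  =  67769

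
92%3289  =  92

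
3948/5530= 282/395 = 0.71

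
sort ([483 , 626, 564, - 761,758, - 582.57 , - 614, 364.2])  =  [- 761 , - 614 , - 582.57,364.2  ,  483,  564, 626, 758]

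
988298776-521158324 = 467140452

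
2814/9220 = 1407/4610 = 0.31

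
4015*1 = 4015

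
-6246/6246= - 1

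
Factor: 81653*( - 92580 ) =  -  7559434740 = -2^2*3^1*5^1*11^1*13^1* 571^1*1543^1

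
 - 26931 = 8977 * (-3 )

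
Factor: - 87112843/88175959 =-349^1 *8971^( - 1)*9829^(  -  1)*249607^1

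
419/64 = 419/64 = 6.55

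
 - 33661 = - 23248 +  - 10413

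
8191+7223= 15414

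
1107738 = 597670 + 510068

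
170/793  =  170/793 = 0.21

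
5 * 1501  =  7505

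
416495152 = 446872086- 30376934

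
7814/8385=7814/8385 = 0.93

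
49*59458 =2913442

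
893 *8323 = 7432439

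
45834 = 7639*6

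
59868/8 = 7483 +1/2 = 7483.50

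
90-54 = 36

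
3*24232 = 72696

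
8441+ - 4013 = 4428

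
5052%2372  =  308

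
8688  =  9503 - 815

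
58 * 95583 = 5543814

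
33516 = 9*3724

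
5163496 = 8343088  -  3179592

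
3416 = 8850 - 5434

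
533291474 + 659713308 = 1193004782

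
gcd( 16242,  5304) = 6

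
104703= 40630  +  64073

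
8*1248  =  9984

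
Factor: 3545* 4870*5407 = 93347259050 = 2^1 * 5^2*487^1*709^1*5407^1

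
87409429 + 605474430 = 692883859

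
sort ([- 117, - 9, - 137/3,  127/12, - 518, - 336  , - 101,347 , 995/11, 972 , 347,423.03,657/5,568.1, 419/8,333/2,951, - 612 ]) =[ - 612, - 518, - 336, - 117,  -  101, - 137/3, - 9, 127/12, 419/8,995/11, 657/5 , 333/2,347, 347, 423.03,568.1,951,972 ]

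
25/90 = 5/18 = 0.28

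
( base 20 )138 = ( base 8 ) 724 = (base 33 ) E6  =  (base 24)JC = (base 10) 468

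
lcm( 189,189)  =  189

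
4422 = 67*66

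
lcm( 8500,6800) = 34000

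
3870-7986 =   -  4116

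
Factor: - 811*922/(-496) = 373871/248 = 2^( - 3)*31^( - 1 ) * 461^1*811^1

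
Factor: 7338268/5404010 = 2^1*5^( - 1) * 7^1 * 137^1*179^( - 1)*1913^1*3019^ ( - 1 ) = 3669134/2702005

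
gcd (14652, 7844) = 148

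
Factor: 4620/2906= 2^1 * 3^1*5^1*7^1 * 11^1 * 1453^( - 1 ) = 2310/1453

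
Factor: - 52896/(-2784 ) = 19 = 19^1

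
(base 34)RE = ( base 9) 1245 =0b1110100100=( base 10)932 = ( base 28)158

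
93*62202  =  5784786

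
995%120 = 35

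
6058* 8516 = 51589928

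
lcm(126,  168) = 504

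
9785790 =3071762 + 6714028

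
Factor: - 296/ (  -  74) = 2^2=4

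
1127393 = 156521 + 970872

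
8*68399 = 547192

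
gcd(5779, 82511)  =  1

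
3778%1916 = 1862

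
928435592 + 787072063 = 1715507655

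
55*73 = 4015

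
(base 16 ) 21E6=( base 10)8678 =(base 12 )5032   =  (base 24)F1E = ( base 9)12812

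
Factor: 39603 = 3^1*43^1*307^1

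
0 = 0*647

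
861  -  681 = 180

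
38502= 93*414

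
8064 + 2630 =10694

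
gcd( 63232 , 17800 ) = 8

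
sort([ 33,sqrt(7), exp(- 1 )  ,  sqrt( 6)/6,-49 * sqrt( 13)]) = [ -49 * sqrt (13 ),exp (-1)  ,  sqrt(6)/6,sqrt ( 7 ), 33 ] 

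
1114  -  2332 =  - 1218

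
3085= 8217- 5132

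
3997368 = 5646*708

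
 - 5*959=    - 4795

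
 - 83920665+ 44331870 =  - 39588795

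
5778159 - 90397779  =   - 84619620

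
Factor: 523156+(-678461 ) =  -  155305 = - 5^1*89^1*349^1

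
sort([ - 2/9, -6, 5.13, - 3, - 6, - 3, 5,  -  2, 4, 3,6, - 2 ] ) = [ - 6, - 6, - 3, - 3, - 2, - 2, - 2/9,3,4, 5,5.13, 6]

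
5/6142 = 5/6142 =0.00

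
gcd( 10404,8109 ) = 153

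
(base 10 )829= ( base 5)11304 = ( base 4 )30331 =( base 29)SH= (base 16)33d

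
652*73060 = 47635120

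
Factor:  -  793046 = - 2^1*396523^1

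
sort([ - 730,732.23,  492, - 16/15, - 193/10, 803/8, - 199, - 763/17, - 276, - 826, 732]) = [ - 826, - 730, - 276, - 199 , - 763/17, - 193/10, - 16/15,803/8,492, 732,732.23] 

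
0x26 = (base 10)38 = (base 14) 2A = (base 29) 19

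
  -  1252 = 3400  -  4652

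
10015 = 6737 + 3278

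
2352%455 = 77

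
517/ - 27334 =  - 1+26817/27334 = -  0.02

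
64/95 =64/95 =0.67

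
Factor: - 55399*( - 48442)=2^1*53^1*457^1 * 55399^1 =2683638358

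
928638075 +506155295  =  1434793370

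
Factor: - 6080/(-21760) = 2^( - 2) * 17^(-1 )*19^1= 19/68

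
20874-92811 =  - 71937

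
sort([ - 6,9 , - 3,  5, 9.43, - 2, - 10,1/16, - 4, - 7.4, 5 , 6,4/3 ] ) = [ - 10,  -  7.4,-6 , - 4, - 3, - 2, 1/16,4/3,5,5,  6, 9,9.43]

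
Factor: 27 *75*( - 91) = -3^4*5^2 *7^1*13^1 = -  184275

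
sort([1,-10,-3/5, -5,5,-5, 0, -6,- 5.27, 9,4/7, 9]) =[-10 , - 6, - 5.27, - 5 , - 5, - 3/5, 0,4/7, 1,  5,9, 9]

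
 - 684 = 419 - 1103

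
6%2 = 0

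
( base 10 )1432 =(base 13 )862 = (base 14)744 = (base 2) 10110011000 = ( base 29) 1KB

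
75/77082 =25/25694 =0.00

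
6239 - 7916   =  -1677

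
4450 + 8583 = 13033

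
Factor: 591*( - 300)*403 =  - 71451900=- 2^2*3^2*5^2 * 13^1*31^1 * 197^1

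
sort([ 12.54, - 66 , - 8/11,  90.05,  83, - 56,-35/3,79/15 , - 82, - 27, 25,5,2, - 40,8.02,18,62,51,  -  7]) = [-82, - 66, - 56 , - 40, - 27, - 35/3,-7 , - 8/11, 2,  5,79/15,8.02, 12.54, 18,25,51,62, 83, 90.05 ] 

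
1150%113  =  20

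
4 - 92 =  - 88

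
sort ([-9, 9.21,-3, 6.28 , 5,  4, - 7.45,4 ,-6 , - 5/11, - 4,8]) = [  -  9, - 7.45,-6, - 4, - 3, - 5/11, 4 , 4,5 , 6.28, 8, 9.21] 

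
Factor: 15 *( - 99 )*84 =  - 2^2 * 3^4 * 5^1* 7^1*11^1 = -124740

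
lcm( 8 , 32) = 32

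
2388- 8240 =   -  5852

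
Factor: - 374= - 2^1 * 11^1* 17^1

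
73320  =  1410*52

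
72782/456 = 159 + 139/228 = 159.61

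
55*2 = 110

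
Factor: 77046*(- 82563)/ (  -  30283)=2^1*3^2*11^( - 1)*13^1*29^1 * 73^1*2753^( - 1)*12841^1 = 6361148898/30283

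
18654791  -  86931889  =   - 68277098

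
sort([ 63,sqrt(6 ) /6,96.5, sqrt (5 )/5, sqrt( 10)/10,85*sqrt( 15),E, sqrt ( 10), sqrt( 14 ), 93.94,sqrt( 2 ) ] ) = [sqrt( 10) /10, sqrt( 6 ) /6 , sqrt( 5 )/5, sqrt( 2),E, sqrt( 10),sqrt( 14), 63,93.94, 96.5, 85*  sqrt(15 ) ] 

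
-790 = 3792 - 4582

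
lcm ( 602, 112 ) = 4816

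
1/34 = 1/34 = 0.03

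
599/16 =599/16 = 37.44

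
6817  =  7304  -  487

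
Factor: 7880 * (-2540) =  -2^5*5^2*127^1 * 197^1 = - 20015200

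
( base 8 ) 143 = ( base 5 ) 344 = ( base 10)99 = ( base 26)3l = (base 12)83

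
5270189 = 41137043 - 35866854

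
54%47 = 7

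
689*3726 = 2567214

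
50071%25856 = 24215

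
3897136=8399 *464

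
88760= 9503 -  - 79257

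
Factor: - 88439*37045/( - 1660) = 655244551/332= 2^( - 2 ) *13^1 *31^1 * 83^( - 1)* 239^1 * 6803^1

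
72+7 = 79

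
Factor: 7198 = 2^1*59^1*61^1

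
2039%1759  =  280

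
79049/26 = 79049/26 = 3040.35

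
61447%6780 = 427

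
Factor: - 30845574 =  - 2^1 * 3^2*811^1*2113^1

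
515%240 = 35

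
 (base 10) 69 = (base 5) 234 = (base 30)29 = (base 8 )105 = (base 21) 36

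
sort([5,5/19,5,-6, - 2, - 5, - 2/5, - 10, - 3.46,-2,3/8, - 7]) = [ - 10, - 7,-6, - 5, - 3.46, - 2, - 2,-2/5,5/19,  3/8,5,5] 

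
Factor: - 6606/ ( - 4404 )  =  2^( - 1)*3^1 = 3/2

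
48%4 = 0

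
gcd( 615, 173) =1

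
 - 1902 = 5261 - 7163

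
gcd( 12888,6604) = 4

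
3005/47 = 63 + 44/47=63.94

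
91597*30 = 2747910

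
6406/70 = 3203/35 = 91.51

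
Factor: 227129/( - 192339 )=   -  457/387 = - 3^( - 2 ) * 43^( - 1 )*457^1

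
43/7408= 43/7408 = 0.01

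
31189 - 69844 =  - 38655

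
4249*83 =352667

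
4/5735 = 4/5735 = 0.00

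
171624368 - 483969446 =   -  312345078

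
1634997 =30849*53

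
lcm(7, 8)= 56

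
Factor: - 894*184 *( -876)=144098496=2^6*3^2* 23^1*73^1*149^1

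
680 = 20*34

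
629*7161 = 4504269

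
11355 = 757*15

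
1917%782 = 353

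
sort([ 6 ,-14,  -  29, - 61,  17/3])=[ - 61, - 29, - 14, 17/3, 6 ]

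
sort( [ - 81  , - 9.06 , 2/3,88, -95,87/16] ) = [  -  95, - 81, - 9.06,2/3,87/16, 88 ] 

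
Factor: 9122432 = 2^7*11^2 *19^1*31^1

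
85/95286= 85/95286=   0.00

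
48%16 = 0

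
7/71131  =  7/71131 =0.00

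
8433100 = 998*8450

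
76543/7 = 76543/7  =  10934.71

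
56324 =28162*2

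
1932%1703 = 229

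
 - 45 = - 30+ - 15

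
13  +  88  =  101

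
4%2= 0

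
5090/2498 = 2 + 47/1249 = 2.04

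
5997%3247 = 2750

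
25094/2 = 12547  =  12547.00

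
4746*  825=3915450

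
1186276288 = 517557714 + 668718574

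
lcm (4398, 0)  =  0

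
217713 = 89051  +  128662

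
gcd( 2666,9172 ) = 2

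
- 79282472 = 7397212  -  86679684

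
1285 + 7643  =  8928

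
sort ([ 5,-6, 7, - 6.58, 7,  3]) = [ - 6.58, - 6, 3 , 5,  7,7 ] 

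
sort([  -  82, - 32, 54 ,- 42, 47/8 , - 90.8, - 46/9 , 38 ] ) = [ - 90.8, - 82, - 42 , - 32,-46/9,47/8 , 38, 54 ] 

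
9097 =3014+6083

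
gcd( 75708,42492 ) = 12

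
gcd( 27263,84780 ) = 1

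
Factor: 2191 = 7^1*313^1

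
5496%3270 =2226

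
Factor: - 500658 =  - 2^1*3^1*83443^1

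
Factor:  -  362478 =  - 2^1*3^1*60413^1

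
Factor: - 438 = - 2^1*3^1*73^1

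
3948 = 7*564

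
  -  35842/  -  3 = 11947 + 1/3 = 11947.33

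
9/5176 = 9/5176 =0.00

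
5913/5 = 5913/5 = 1182.60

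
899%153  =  134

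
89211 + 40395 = 129606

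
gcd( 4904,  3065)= 613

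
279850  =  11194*25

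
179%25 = 4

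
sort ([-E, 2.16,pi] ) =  [ - E, 2.16,pi]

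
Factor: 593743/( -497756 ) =  -  2^(  -  2)*7^( -1)*29^( - 1 )*31^1 * 107^1*179^1 * 613^( - 1)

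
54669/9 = 18223/3 = 6074.33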